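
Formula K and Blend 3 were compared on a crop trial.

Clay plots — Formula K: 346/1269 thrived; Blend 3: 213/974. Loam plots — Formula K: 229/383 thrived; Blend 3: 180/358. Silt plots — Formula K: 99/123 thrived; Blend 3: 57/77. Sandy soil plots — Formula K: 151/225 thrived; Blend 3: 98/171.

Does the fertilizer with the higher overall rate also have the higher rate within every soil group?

Clay: Formula K 346/1269 = 27.3%, Blend 3 213/974 = 21.9% → Formula K
Loam: Formula K 229/383 = 59.8%, Blend 3 180/358 = 50.3% → Formula K
Silt: Formula K 99/123 = 80.5%, Blend 3 57/77 = 74.0% → Formula K
Sandy soil: Formula K 151/225 = 67.1%, Blend 3 98/171 = 57.3% → Formula K
Overall: Formula K 825/2000 = 41.2%, Blend 3 548/1580 = 34.7% → Formula K
Formula K wins overall and in every soil group — no reversal.

Yes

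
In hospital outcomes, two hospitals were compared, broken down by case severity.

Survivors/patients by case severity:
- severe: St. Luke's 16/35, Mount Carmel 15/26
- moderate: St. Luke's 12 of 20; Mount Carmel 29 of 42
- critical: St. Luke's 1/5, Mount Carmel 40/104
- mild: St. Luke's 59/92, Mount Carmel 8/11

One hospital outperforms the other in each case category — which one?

Severe: St. Luke's 16/35 = 45.7%, Mount Carmel 15/26 = 57.7% → Mount Carmel
Moderate: St. Luke's 12/20 = 60.0%, Mount Carmel 29/42 = 69.0% → Mount Carmel
Critical: St. Luke's 1/5 = 20.0%, Mount Carmel 40/104 = 38.5% → Mount Carmel
Mild: St. Luke's 59/92 = 64.1%, Mount Carmel 8/11 = 72.7% → Mount Carmel
Mount Carmel has the higher rate in all 4 groups.

Mount Carmel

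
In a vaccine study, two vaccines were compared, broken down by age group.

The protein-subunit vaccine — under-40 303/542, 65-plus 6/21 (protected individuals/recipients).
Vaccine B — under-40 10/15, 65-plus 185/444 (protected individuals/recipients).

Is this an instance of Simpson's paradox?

Under-40: the protein-subunit vaccine 303/542 = 55.9%, Vaccine B 10/15 = 66.7% → Vaccine B
65-plus: the protein-subunit vaccine 6/21 = 28.6%, Vaccine B 185/444 = 41.7% → Vaccine B
Overall: the protein-subunit vaccine 309/563 = 54.9%, Vaccine B 195/459 = 42.5% → the protein-subunit vaccine
Vaccine B wins each age group but the protein-subunit vaccine wins overall — the comparison reverses. Vaccine B's recipients skew toward 65-plus, which has a lower base rate.

Yes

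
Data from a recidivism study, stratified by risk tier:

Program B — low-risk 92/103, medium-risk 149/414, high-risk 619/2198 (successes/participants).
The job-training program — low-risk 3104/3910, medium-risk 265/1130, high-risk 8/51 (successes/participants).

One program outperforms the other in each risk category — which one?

Program B

Low-risk: Program B 92/103 = 89.3%, the job-training program 3104/3910 = 79.4% → Program B
Medium-risk: Program B 149/414 = 36.0%, the job-training program 265/1130 = 23.5% → Program B
High-risk: Program B 619/2198 = 28.2%, the job-training program 8/51 = 15.7% → Program B
Program B has the higher rate in all 3 groups.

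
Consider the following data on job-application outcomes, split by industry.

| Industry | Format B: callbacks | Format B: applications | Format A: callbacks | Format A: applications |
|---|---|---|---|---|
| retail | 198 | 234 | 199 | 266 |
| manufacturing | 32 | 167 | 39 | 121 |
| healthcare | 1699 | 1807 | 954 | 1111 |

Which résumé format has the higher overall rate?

Format B

Retail: Format B 198/234 = 84.6%, Format A 199/266 = 74.8% → Format B
Manufacturing: Format B 32/167 = 19.2%, Format A 39/121 = 32.2% → Format A
Healthcare: Format B 1699/1807 = 94.0%, Format A 954/1111 = 85.9% → Format B
Overall: Format B 1929/2208 = 87.4%, Format A 1192/1498 = 79.6% → Format B
(Neither sweeps every industry group, but Format B has the higher pooled rate.)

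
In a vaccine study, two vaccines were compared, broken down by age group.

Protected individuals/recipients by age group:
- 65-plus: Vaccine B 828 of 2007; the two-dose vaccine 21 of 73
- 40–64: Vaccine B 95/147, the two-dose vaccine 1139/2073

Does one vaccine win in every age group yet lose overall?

Yes

65-plus: Vaccine B 828/2007 = 41.3%, the two-dose vaccine 21/73 = 28.8% → Vaccine B
40–64: Vaccine B 95/147 = 64.6%, the two-dose vaccine 1139/2073 = 54.9% → Vaccine B
Overall: Vaccine B 923/2154 = 42.9%, the two-dose vaccine 1160/2146 = 54.1% → the two-dose vaccine
Vaccine B wins each age group but the two-dose vaccine wins overall — the comparison reverses. Vaccine B's recipients skew toward 65-plus, which has a lower base rate.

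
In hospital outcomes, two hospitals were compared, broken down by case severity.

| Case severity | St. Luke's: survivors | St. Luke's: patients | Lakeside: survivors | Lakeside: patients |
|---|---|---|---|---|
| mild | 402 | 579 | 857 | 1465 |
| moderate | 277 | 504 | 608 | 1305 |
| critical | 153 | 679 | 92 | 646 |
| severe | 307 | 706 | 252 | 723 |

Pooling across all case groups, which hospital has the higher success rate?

Mild: St. Luke's 402/579 = 69.4%, Lakeside 857/1465 = 58.5% → St. Luke's
Moderate: St. Luke's 277/504 = 55.0%, Lakeside 608/1305 = 46.6% → St. Luke's
Critical: St. Luke's 153/679 = 22.5%, Lakeside 92/646 = 14.2% → St. Luke's
Severe: St. Luke's 307/706 = 43.5%, Lakeside 252/723 = 34.9% → St. Luke's
Overall: St. Luke's 1139/2468 = 46.2%, Lakeside 1809/4139 = 43.7% → St. Luke's

St. Luke's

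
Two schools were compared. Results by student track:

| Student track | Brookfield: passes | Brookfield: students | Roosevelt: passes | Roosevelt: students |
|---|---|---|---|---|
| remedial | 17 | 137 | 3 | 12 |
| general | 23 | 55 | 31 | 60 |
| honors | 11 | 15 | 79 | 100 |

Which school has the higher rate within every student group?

Remedial: Brookfield 17/137 = 12.4%, Roosevelt 3/12 = 25.0% → Roosevelt
General: Brookfield 23/55 = 41.8%, Roosevelt 31/60 = 51.7% → Roosevelt
Honors: Brookfield 11/15 = 73.3%, Roosevelt 79/100 = 79.0% → Roosevelt
Roosevelt has the higher rate in all 3 groups.

Roosevelt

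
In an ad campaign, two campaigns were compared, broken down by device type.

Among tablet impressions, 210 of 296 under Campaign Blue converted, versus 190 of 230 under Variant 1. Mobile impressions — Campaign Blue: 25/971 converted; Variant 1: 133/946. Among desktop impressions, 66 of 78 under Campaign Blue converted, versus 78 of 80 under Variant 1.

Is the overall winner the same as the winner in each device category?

Yes

Tablet: Campaign Blue 210/296 = 70.9%, Variant 1 190/230 = 82.6% → Variant 1
Mobile: Campaign Blue 25/971 = 2.6%, Variant 1 133/946 = 14.1% → Variant 1
Desktop: Campaign Blue 66/78 = 84.6%, Variant 1 78/80 = 97.5% → Variant 1
Overall: Campaign Blue 301/1345 = 22.4%, Variant 1 401/1256 = 31.9% → Variant 1
Variant 1 wins overall and in every device group — no reversal.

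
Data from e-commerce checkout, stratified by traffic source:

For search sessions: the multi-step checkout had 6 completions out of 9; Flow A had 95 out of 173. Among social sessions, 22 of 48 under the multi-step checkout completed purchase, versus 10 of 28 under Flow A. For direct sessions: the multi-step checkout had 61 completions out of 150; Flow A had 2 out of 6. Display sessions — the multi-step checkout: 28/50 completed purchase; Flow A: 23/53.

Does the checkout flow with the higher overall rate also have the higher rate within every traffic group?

Search: the multi-step checkout 6/9 = 66.7%, Flow A 95/173 = 54.9% → the multi-step checkout
Social: the multi-step checkout 22/48 = 45.8%, Flow A 10/28 = 35.7% → the multi-step checkout
Direct: the multi-step checkout 61/150 = 40.7%, Flow A 2/6 = 33.3% → the multi-step checkout
Display: the multi-step checkout 28/50 = 56.0%, Flow A 23/53 = 43.4% → the multi-step checkout
Overall: the multi-step checkout 117/257 = 45.5%, Flow A 130/260 = 50.0% → Flow A
The multi-step checkout wins each traffic group but Flow A wins overall — the comparison reverses. The multi-step checkout's sessions skew toward direct, which has a lower base rate.

No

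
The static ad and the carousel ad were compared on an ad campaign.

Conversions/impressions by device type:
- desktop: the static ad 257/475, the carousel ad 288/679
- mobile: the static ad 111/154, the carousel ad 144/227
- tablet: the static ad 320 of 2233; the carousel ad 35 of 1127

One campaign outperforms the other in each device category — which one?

the static ad

Desktop: the static ad 257/475 = 54.1%, the carousel ad 288/679 = 42.4% → the static ad
Mobile: the static ad 111/154 = 72.1%, the carousel ad 144/227 = 63.4% → the static ad
Tablet: the static ad 320/2233 = 14.3%, the carousel ad 35/1127 = 3.1% → the static ad
The static ad has the higher rate in all 3 groups.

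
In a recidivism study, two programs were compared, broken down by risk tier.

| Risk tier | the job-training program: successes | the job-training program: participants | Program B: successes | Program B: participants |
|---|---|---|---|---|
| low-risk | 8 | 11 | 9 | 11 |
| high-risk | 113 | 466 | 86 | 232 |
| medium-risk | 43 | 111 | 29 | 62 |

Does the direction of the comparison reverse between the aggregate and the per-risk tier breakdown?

Low-risk: the job-training program 8/11 = 72.7%, Program B 9/11 = 81.8% → Program B
High-risk: the job-training program 113/466 = 24.2%, Program B 86/232 = 37.1% → Program B
Medium-risk: the job-training program 43/111 = 38.7%, Program B 29/62 = 46.8% → Program B
Overall: the job-training program 164/588 = 27.9%, Program B 124/305 = 40.7% → Program B
Program B wins overall and in every risk group — no reversal.

No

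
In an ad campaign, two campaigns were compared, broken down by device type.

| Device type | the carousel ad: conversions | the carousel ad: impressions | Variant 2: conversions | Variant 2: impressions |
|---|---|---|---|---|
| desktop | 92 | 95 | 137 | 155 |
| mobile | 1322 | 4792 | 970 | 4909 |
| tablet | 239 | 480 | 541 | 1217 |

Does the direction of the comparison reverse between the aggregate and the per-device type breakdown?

Desktop: the carousel ad 92/95 = 96.8%, Variant 2 137/155 = 88.4% → the carousel ad
Mobile: the carousel ad 1322/4792 = 27.6%, Variant 2 970/4909 = 19.8% → the carousel ad
Tablet: the carousel ad 239/480 = 49.8%, Variant 2 541/1217 = 44.5% → the carousel ad
Overall: the carousel ad 1653/5367 = 30.8%, Variant 2 1648/6281 = 26.2% → the carousel ad
The carousel ad wins overall and in every device group — no reversal.

No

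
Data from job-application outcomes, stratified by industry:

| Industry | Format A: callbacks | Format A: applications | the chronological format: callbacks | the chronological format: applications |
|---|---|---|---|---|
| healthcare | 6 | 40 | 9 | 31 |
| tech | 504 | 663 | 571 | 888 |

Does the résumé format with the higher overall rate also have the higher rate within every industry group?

Healthcare: Format A 6/40 = 15.0%, the chronological format 9/31 = 29.0% → the chronological format
Tech: Format A 504/663 = 76.0%, the chronological format 571/888 = 64.3% → Format A
Overall: Format A 510/703 = 72.5%, the chronological format 580/919 = 63.1% → Format A
Neither sweeps: Format A wins 1 of 2 groups, the chronological format wins 1. Format A wins overall but not every group — no Simpson reversal.

No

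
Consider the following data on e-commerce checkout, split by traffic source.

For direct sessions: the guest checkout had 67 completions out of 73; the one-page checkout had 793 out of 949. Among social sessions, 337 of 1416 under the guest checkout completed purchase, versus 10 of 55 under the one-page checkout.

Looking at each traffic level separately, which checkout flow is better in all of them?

the guest checkout

Direct: the guest checkout 67/73 = 91.8%, the one-page checkout 793/949 = 83.6% → the guest checkout
Social: the guest checkout 337/1416 = 23.8%, the one-page checkout 10/55 = 18.2% → the guest checkout
The guest checkout has the higher rate in both groups.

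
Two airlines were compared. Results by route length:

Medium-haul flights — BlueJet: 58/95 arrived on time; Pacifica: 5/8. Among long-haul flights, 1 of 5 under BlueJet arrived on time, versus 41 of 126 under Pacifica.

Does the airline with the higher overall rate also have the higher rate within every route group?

No

Medium-haul: BlueJet 58/95 = 61.1%, Pacifica 5/8 = 62.5% → Pacifica
Long-haul: BlueJet 1/5 = 20.0%, Pacifica 41/126 = 32.5% → Pacifica
Overall: BlueJet 59/100 = 59.0%, Pacifica 46/134 = 34.3% → BlueJet
Pacifica wins each route group but BlueJet wins overall — the comparison reverses. Pacifica's flights skew toward long-haul, which has a lower base rate.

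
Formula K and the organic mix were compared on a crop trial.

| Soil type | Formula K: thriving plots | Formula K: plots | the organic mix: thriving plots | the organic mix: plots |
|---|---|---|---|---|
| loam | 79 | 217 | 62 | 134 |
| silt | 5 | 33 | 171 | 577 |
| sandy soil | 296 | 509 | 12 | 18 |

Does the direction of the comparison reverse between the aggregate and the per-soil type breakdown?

Yes

Loam: Formula K 79/217 = 36.4%, the organic mix 62/134 = 46.3% → the organic mix
Silt: Formula K 5/33 = 15.2%, the organic mix 171/577 = 29.6% → the organic mix
Sandy soil: Formula K 296/509 = 58.2%, the organic mix 12/18 = 66.7% → the organic mix
Overall: Formula K 380/759 = 50.1%, the organic mix 245/729 = 33.6% → Formula K
The organic mix wins each soil group but Formula K wins overall — the comparison reverses. The organic mix's plots skew toward silt, which has a lower base rate.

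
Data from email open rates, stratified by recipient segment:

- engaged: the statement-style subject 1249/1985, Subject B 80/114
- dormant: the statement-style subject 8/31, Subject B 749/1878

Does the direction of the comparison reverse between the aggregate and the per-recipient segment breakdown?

Engaged: the statement-style subject 1249/1985 = 62.9%, Subject B 80/114 = 70.2% → Subject B
Dormant: the statement-style subject 8/31 = 25.8%, Subject B 749/1878 = 39.9% → Subject B
Overall: the statement-style subject 1257/2016 = 62.4%, Subject B 829/1992 = 41.6% → the statement-style subject
Subject B wins each recipient group but the statement-style subject wins overall — the comparison reverses. Subject B's sends skew toward dormant, which has a lower base rate.

Yes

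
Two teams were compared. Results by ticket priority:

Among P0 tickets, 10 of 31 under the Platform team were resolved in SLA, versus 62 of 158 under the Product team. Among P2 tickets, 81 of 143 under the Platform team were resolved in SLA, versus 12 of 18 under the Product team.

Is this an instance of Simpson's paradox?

Yes

P0: the Platform team 10/31 = 32.3%, the Product team 62/158 = 39.2% → the Product team
P2: the Platform team 81/143 = 56.6%, the Product team 12/18 = 66.7% → the Product team
Overall: the Platform team 91/174 = 52.3%, the Product team 74/176 = 42.0% → the Platform team
The Product team wins each ticket group but the Platform team wins overall — the comparison reverses. The Product team's tickets skew toward P0, which has a lower base rate.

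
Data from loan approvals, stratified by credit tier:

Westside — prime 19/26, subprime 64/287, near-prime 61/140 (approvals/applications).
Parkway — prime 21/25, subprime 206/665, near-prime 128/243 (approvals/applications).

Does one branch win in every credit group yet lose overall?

Prime: Westside 19/26 = 73.1%, Parkway 21/25 = 84.0% → Parkway
Subprime: Westside 64/287 = 22.3%, Parkway 206/665 = 31.0% → Parkway
Near-prime: Westside 61/140 = 43.6%, Parkway 128/243 = 52.7% → Parkway
Overall: Westside 144/453 = 31.8%, Parkway 355/933 = 38.0% → Parkway
Parkway wins overall and in every credit group — no reversal.

No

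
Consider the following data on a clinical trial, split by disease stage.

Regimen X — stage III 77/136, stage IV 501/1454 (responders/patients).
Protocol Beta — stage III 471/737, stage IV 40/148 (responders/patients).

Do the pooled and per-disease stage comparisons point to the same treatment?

Stage III: Regimen X 77/136 = 56.6%, Protocol Beta 471/737 = 63.9% → Protocol Beta
Stage IV: Regimen X 501/1454 = 34.5%, Protocol Beta 40/148 = 27.0% → Regimen X
Overall: Regimen X 578/1590 = 36.4%, Protocol Beta 511/885 = 57.7% → Protocol Beta
Neither sweeps: Regimen X wins 1 of 2 groups, Protocol Beta wins 1. Protocol Beta wins overall but not every group — no Simpson reversal.

No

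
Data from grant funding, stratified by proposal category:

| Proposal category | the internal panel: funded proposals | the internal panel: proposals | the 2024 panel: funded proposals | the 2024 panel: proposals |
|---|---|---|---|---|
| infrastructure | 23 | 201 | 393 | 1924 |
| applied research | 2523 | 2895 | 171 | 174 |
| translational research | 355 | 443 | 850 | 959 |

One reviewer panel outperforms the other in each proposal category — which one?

Infrastructure: the internal panel 23/201 = 11.4%, the 2024 panel 393/1924 = 20.4% → the 2024 panel
Applied research: the internal panel 2523/2895 = 87.2%, the 2024 panel 171/174 = 98.3% → the 2024 panel
Translational research: the internal panel 355/443 = 80.1%, the 2024 panel 850/959 = 88.6% → the 2024 panel
The 2024 panel has the higher rate in all 3 groups.

the 2024 panel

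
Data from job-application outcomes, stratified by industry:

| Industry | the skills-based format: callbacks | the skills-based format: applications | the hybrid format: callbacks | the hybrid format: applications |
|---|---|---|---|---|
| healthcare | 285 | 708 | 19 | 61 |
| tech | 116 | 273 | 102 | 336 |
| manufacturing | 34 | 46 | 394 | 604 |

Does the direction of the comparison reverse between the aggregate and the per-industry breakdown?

Healthcare: the skills-based format 285/708 = 40.3%, the hybrid format 19/61 = 31.1% → the skills-based format
Tech: the skills-based format 116/273 = 42.5%, the hybrid format 102/336 = 30.4% → the skills-based format
Manufacturing: the skills-based format 34/46 = 73.9%, the hybrid format 394/604 = 65.2% → the skills-based format
Overall: the skills-based format 435/1027 = 42.4%, the hybrid format 515/1001 = 51.4% → the hybrid format
The skills-based format wins each industry group but the hybrid format wins overall — the comparison reverses. The skills-based format's applications skew toward healthcare, which has a lower base rate.

Yes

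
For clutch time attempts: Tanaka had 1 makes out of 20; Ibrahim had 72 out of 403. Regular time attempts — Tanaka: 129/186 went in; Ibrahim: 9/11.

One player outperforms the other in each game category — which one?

Ibrahim

Clutch time: Tanaka 1/20 = 5.0%, Ibrahim 72/403 = 17.9% → Ibrahim
Regular time: Tanaka 129/186 = 69.4%, Ibrahim 9/11 = 81.8% → Ibrahim
Ibrahim has the higher rate in both groups.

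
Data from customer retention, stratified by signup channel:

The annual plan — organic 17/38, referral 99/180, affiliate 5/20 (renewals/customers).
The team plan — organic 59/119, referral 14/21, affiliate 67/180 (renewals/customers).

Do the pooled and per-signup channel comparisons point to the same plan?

No

Organic: the annual plan 17/38 = 44.7%, the team plan 59/119 = 49.6% → the team plan
Referral: the annual plan 99/180 = 55.0%, the team plan 14/21 = 66.7% → the team plan
Affiliate: the annual plan 5/20 = 25.0%, the team plan 67/180 = 37.2% → the team plan
Overall: the annual plan 121/238 = 50.8%, the team plan 140/320 = 43.8% → the annual plan
The team plan wins each signup group but the annual plan wins overall — the comparison reverses. The team plan's customers skew toward affiliate, which has a lower base rate.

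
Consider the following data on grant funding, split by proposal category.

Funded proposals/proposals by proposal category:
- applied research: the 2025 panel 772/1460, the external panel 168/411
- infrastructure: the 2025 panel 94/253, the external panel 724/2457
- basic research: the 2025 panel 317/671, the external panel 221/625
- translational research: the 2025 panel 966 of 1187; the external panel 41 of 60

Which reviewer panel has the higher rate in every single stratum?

the 2025 panel

Applied research: the 2025 panel 772/1460 = 52.9%, the external panel 168/411 = 40.9% → the 2025 panel
Infrastructure: the 2025 panel 94/253 = 37.2%, the external panel 724/2457 = 29.5% → the 2025 panel
Basic research: the 2025 panel 317/671 = 47.2%, the external panel 221/625 = 35.4% → the 2025 panel
Translational research: the 2025 panel 966/1187 = 81.4%, the external panel 41/60 = 68.3% → the 2025 panel
The 2025 panel has the higher rate in all 4 groups.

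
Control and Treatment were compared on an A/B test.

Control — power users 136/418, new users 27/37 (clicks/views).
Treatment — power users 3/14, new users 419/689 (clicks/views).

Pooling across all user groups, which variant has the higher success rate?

Treatment

Power users: Control 136/418 = 32.5%, Treatment 3/14 = 21.4% → Control
New users: Control 27/37 = 73.0%, Treatment 419/689 = 60.8% → Control
Overall: Control 163/455 = 35.8%, Treatment 422/703 = 60.0% → Treatment
(Control wins every user group but Treatment wins overall — Control's views skew toward the low-rate power users group.)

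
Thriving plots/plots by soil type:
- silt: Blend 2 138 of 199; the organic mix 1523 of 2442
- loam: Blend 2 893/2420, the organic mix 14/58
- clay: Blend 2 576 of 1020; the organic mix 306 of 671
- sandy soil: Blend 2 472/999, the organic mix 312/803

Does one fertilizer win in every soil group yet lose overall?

Yes

Silt: Blend 2 138/199 = 69.3%, the organic mix 1523/2442 = 62.4% → Blend 2
Loam: Blend 2 893/2420 = 36.9%, the organic mix 14/58 = 24.1% → Blend 2
Clay: Blend 2 576/1020 = 56.5%, the organic mix 306/671 = 45.6% → Blend 2
Sandy soil: Blend 2 472/999 = 47.2%, the organic mix 312/803 = 38.9% → Blend 2
Overall: Blend 2 2079/4638 = 44.8%, the organic mix 2155/3974 = 54.2% → the organic mix
Blend 2 wins each soil group but the organic mix wins overall — the comparison reverses. Blend 2's plots skew toward loam, which has a lower base rate.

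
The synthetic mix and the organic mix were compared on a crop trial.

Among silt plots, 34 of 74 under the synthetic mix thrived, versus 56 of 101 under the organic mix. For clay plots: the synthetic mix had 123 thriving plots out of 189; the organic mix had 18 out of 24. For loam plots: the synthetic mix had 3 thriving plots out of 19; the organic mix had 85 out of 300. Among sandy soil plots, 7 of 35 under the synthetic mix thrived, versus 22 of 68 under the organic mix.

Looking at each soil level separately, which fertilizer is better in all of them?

the organic mix

Silt: the synthetic mix 34/74 = 45.9%, the organic mix 56/101 = 55.4% → the organic mix
Clay: the synthetic mix 123/189 = 65.1%, the organic mix 18/24 = 75.0% → the organic mix
Loam: the synthetic mix 3/19 = 15.8%, the organic mix 85/300 = 28.3% → the organic mix
Sandy soil: the synthetic mix 7/35 = 20.0%, the organic mix 22/68 = 32.4% → the organic mix
The organic mix has the higher rate in all 4 groups.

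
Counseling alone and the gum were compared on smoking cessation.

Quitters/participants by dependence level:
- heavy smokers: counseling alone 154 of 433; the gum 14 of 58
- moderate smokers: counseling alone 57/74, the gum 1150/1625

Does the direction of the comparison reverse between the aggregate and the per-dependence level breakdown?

Yes

Heavy smokers: counseling alone 154/433 = 35.6%, the gum 14/58 = 24.1% → counseling alone
Moderate smokers: counseling alone 57/74 = 77.0%, the gum 1150/1625 = 70.8% → counseling alone
Overall: counseling alone 211/507 = 41.6%, the gum 1164/1683 = 69.2% → the gum
Counseling alone wins each dependence group but the gum wins overall — the comparison reverses. Counseling alone's participants skew toward heavy smokers, which has a lower base rate.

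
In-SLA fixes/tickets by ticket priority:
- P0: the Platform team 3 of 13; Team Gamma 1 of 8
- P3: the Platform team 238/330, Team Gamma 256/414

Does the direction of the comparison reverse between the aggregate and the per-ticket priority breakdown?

P0: the Platform team 3/13 = 23.1%, Team Gamma 1/8 = 12.5% → the Platform team
P3: the Platform team 238/330 = 72.1%, Team Gamma 256/414 = 61.8% → the Platform team
Overall: the Platform team 241/343 = 70.3%, Team Gamma 257/422 = 60.9% → the Platform team
The Platform team wins overall and in every ticket group — no reversal.

No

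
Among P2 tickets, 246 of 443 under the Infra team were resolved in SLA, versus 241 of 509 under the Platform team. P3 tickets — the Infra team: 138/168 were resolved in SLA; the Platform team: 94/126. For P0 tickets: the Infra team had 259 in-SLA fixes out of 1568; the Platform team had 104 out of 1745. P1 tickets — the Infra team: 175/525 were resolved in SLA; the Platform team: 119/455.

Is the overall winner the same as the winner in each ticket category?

P2: the Infra team 246/443 = 55.5%, the Platform team 241/509 = 47.3% → the Infra team
P3: the Infra team 138/168 = 82.1%, the Platform team 94/126 = 74.6% → the Infra team
P0: the Infra team 259/1568 = 16.5%, the Platform team 104/1745 = 6.0% → the Infra team
P1: the Infra team 175/525 = 33.3%, the Platform team 119/455 = 26.2% → the Infra team
Overall: the Infra team 818/2704 = 30.3%, the Platform team 558/2835 = 19.7% → the Infra team
The Infra team wins overall and in every ticket group — no reversal.

Yes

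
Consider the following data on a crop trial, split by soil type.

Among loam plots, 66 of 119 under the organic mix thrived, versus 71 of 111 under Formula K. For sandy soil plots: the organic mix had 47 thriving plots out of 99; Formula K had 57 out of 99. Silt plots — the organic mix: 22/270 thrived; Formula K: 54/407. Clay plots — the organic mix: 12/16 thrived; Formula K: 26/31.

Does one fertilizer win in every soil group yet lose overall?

Loam: the organic mix 66/119 = 55.5%, Formula K 71/111 = 64.0% → Formula K
Sandy soil: the organic mix 47/99 = 47.5%, Formula K 57/99 = 57.6% → Formula K
Silt: the organic mix 22/270 = 8.1%, Formula K 54/407 = 13.3% → Formula K
Clay: the organic mix 12/16 = 75.0%, Formula K 26/31 = 83.9% → Formula K
Overall: the organic mix 147/504 = 29.2%, Formula K 208/648 = 32.1% → Formula K
Formula K wins overall and in every soil group — no reversal.

No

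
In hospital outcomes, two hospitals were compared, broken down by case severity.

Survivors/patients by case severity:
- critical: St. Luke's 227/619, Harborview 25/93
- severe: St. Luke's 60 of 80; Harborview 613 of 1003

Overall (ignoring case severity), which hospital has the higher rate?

Harborview

Critical: St. Luke's 227/619 = 36.7%, Harborview 25/93 = 26.9% → St. Luke's
Severe: St. Luke's 60/80 = 75.0%, Harborview 613/1003 = 61.1% → St. Luke's
Overall: St. Luke's 287/699 = 41.1%, Harborview 638/1096 = 58.2% → Harborview
(St. Luke's wins every case group but Harborview wins overall — St. Luke's's patients skew toward the low-rate critical group.)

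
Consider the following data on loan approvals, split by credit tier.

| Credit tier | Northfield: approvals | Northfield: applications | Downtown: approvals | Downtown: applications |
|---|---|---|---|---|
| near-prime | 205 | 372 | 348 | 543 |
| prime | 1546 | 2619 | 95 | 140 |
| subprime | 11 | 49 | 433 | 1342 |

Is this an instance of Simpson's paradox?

Yes

Near-prime: Northfield 205/372 = 55.1%, Downtown 348/543 = 64.1% → Downtown
Prime: Northfield 1546/2619 = 59.0%, Downtown 95/140 = 67.9% → Downtown
Subprime: Northfield 11/49 = 22.4%, Downtown 433/1342 = 32.3% → Downtown
Overall: Northfield 1762/3040 = 58.0%, Downtown 876/2025 = 43.3% → Northfield
Downtown wins each credit group but Northfield wins overall — the comparison reverses. Downtown's applications skew toward subprime, which has a lower base rate.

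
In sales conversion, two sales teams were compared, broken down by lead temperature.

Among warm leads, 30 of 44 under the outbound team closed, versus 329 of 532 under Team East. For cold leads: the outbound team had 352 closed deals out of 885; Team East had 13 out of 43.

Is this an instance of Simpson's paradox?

Yes

Warm: the outbound team 30/44 = 68.2%, Team East 329/532 = 61.8% → the outbound team
Cold: the outbound team 352/885 = 39.8%, Team East 13/43 = 30.2% → the outbound team
Overall: the outbound team 382/929 = 41.1%, Team East 342/575 = 59.5% → Team East
The outbound team wins each lead group but Team East wins overall — the comparison reverses. The outbound team's leads skew toward cold, which has a lower base rate.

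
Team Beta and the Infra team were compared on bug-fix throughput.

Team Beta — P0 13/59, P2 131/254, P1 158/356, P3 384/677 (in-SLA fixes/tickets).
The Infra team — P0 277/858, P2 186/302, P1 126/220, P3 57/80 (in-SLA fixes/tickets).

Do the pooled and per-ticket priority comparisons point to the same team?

P0: Team Beta 13/59 = 22.0%, the Infra team 277/858 = 32.3% → the Infra team
P2: Team Beta 131/254 = 51.6%, the Infra team 186/302 = 61.6% → the Infra team
P1: Team Beta 158/356 = 44.4%, the Infra team 126/220 = 57.3% → the Infra team
P3: Team Beta 384/677 = 56.7%, the Infra team 57/80 = 71.2% → the Infra team
Overall: Team Beta 686/1346 = 51.0%, the Infra team 646/1460 = 44.2% → Team Beta
The Infra team wins each ticket group but Team Beta wins overall — the comparison reverses. The Infra team's tickets skew toward P0, which has a lower base rate.

No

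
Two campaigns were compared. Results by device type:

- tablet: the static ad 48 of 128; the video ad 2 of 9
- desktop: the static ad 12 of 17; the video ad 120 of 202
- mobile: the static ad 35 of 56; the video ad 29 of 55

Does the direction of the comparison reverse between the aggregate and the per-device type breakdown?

Tablet: the static ad 48/128 = 37.5%, the video ad 2/9 = 22.2% → the static ad
Desktop: the static ad 12/17 = 70.6%, the video ad 120/202 = 59.4% → the static ad
Mobile: the static ad 35/56 = 62.5%, the video ad 29/55 = 52.7% → the static ad
Overall: the static ad 95/201 = 47.3%, the video ad 151/266 = 56.8% → the video ad
The static ad wins each device group but the video ad wins overall — the comparison reverses. The static ad's impressions skew toward tablet, which has a lower base rate.

Yes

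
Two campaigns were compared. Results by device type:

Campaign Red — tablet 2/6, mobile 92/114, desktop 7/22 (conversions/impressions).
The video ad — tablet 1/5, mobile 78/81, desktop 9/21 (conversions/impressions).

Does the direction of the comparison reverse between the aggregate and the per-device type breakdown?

No

Tablet: Campaign Red 2/6 = 33.3%, the video ad 1/5 = 20.0% → Campaign Red
Mobile: Campaign Red 92/114 = 80.7%, the video ad 78/81 = 96.3% → the video ad
Desktop: Campaign Red 7/22 = 31.8%, the video ad 9/21 = 42.9% → the video ad
Overall: Campaign Red 101/142 = 71.1%, the video ad 88/107 = 82.2% → the video ad
Neither sweeps: Campaign Red wins 1 of 3 groups, the video ad wins 2. The video ad wins overall but not every group — no Simpson reversal.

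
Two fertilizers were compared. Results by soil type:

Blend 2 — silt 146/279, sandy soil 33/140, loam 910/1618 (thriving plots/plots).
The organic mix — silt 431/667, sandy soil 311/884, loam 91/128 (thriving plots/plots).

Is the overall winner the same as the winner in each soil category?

Silt: Blend 2 146/279 = 52.3%, the organic mix 431/667 = 64.6% → the organic mix
Sandy soil: Blend 2 33/140 = 23.6%, the organic mix 311/884 = 35.2% → the organic mix
Loam: Blend 2 910/1618 = 56.2%, the organic mix 91/128 = 71.1% → the organic mix
Overall: Blend 2 1089/2037 = 53.5%, the organic mix 833/1679 = 49.6% → Blend 2
The organic mix wins each soil group but Blend 2 wins overall — the comparison reverses. The organic mix's plots skew toward sandy soil, which has a lower base rate.

No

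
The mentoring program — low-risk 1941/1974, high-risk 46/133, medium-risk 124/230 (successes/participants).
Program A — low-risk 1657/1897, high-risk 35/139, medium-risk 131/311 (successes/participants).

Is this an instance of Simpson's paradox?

No

Low-risk: the mentoring program 1941/1974 = 98.3%, Program A 1657/1897 = 87.3% → the mentoring program
High-risk: the mentoring program 46/133 = 34.6%, Program A 35/139 = 25.2% → the mentoring program
Medium-risk: the mentoring program 124/230 = 53.9%, Program A 131/311 = 42.1% → the mentoring program
Overall: the mentoring program 2111/2337 = 90.3%, Program A 1823/2347 = 77.7% → the mentoring program
The mentoring program wins overall and in every risk group — no reversal.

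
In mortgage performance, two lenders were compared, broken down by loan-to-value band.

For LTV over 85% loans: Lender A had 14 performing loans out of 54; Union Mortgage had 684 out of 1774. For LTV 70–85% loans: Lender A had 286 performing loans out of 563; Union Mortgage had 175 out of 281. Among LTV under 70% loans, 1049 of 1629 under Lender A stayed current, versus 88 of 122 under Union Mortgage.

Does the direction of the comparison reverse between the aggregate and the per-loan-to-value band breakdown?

Yes

LTV over 85%: Lender A 14/54 = 25.9%, Union Mortgage 684/1774 = 38.6% → Union Mortgage
LTV 70–85%: Lender A 286/563 = 50.8%, Union Mortgage 175/281 = 62.3% → Union Mortgage
LTV under 70%: Lender A 1049/1629 = 64.4%, Union Mortgage 88/122 = 72.1% → Union Mortgage
Overall: Lender A 1349/2246 = 60.1%, Union Mortgage 947/2177 = 43.5% → Lender A
Union Mortgage wins each loan-to-value group but Lender A wins overall — the comparison reverses. Union Mortgage's loans skew toward LTV over 85%, which has a lower base rate.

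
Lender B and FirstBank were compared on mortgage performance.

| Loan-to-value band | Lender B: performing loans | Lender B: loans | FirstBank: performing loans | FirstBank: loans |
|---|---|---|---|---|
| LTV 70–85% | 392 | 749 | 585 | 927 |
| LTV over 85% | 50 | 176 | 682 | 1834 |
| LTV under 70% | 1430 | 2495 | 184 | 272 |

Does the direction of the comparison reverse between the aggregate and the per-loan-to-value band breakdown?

Yes

LTV 70–85%: Lender B 392/749 = 52.3%, FirstBank 585/927 = 63.1% → FirstBank
LTV over 85%: Lender B 50/176 = 28.4%, FirstBank 682/1834 = 37.2% → FirstBank
LTV under 70%: Lender B 1430/2495 = 57.3%, FirstBank 184/272 = 67.6% → FirstBank
Overall: Lender B 1872/3420 = 54.7%, FirstBank 1451/3033 = 47.8% → Lender B
FirstBank wins each loan-to-value group but Lender B wins overall — the comparison reverses. FirstBank's loans skew toward LTV over 85%, which has a lower base rate.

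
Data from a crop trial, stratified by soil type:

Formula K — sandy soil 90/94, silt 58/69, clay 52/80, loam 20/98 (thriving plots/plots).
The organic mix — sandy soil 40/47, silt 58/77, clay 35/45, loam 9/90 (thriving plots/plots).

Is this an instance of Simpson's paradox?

Sandy soil: Formula K 90/94 = 95.7%, the organic mix 40/47 = 85.1% → Formula K
Silt: Formula K 58/69 = 84.1%, the organic mix 58/77 = 75.3% → Formula K
Clay: Formula K 52/80 = 65.0%, the organic mix 35/45 = 77.8% → the organic mix
Loam: Formula K 20/98 = 20.4%, the organic mix 9/90 = 10.0% → Formula K
Overall: Formula K 220/341 = 64.5%, the organic mix 142/259 = 54.8% → Formula K
Neither sweeps: Formula K wins 3 of 4 groups, the organic mix wins 1. Formula K wins overall but not every group — no Simpson reversal.

No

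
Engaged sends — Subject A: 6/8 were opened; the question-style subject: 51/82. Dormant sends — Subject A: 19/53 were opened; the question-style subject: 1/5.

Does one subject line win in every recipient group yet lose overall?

Yes

Engaged: Subject A 6/8 = 75.0%, the question-style subject 51/82 = 62.2% → Subject A
Dormant: Subject A 19/53 = 35.8%, the question-style subject 1/5 = 20.0% → Subject A
Overall: Subject A 25/61 = 41.0%, the question-style subject 52/87 = 59.8% → the question-style subject
Subject A wins each recipient group but the question-style subject wins overall — the comparison reverses. Subject A's sends skew toward dormant, which has a lower base rate.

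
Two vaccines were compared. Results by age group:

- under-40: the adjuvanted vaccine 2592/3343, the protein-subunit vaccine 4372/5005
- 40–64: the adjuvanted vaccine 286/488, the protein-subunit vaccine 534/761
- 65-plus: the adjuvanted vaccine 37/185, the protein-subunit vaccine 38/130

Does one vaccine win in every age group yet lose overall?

No

Under-40: the adjuvanted vaccine 2592/3343 = 77.5%, the protein-subunit vaccine 4372/5005 = 87.4% → the protein-subunit vaccine
40–64: the adjuvanted vaccine 286/488 = 58.6%, the protein-subunit vaccine 534/761 = 70.2% → the protein-subunit vaccine
65-plus: the adjuvanted vaccine 37/185 = 20.0%, the protein-subunit vaccine 38/130 = 29.2% → the protein-subunit vaccine
Overall: the adjuvanted vaccine 2915/4016 = 72.6%, the protein-subunit vaccine 4944/5896 = 83.9% → the protein-subunit vaccine
The protein-subunit vaccine wins overall and in every age group — no reversal.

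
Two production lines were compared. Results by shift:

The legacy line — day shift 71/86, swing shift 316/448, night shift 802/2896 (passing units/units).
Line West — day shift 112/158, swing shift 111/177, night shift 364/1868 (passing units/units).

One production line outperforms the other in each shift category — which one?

Day shift: the legacy line 71/86 = 82.6%, Line West 112/158 = 70.9% → the legacy line
Swing shift: the legacy line 316/448 = 70.5%, Line West 111/177 = 62.7% → the legacy line
Night shift: the legacy line 802/2896 = 27.7%, Line West 364/1868 = 19.5% → the legacy line
The legacy line has the higher rate in all 3 groups.

the legacy line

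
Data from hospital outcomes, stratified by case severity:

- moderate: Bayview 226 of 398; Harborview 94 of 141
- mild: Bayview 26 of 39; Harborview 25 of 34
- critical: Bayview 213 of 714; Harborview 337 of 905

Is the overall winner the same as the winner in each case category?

Moderate: Bayview 226/398 = 56.8%, Harborview 94/141 = 66.7% → Harborview
Mild: Bayview 26/39 = 66.7%, Harborview 25/34 = 73.5% → Harborview
Critical: Bayview 213/714 = 29.8%, Harborview 337/905 = 37.2% → Harborview
Overall: Bayview 465/1151 = 40.4%, Harborview 456/1080 = 42.2% → Harborview
Harborview wins overall and in every case group — no reversal.

Yes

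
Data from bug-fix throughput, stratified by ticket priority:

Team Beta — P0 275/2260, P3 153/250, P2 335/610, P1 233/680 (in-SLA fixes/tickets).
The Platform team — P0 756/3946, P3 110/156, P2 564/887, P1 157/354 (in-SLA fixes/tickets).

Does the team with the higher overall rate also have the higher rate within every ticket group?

P0: Team Beta 275/2260 = 12.2%, the Platform team 756/3946 = 19.2% → the Platform team
P3: Team Beta 153/250 = 61.2%, the Platform team 110/156 = 70.5% → the Platform team
P2: Team Beta 335/610 = 54.9%, the Platform team 564/887 = 63.6% → the Platform team
P1: Team Beta 233/680 = 34.3%, the Platform team 157/354 = 44.4% → the Platform team
Overall: Team Beta 996/3800 = 26.2%, the Platform team 1587/5343 = 29.7% → the Platform team
The Platform team wins overall and in every ticket group — no reversal.

Yes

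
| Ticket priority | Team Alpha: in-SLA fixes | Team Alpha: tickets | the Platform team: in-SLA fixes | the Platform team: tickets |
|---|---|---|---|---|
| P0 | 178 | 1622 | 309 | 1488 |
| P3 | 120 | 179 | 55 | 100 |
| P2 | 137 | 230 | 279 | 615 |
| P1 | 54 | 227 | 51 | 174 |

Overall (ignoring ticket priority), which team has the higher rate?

P0: Team Alpha 178/1622 = 11.0%, the Platform team 309/1488 = 20.8% → the Platform team
P3: Team Alpha 120/179 = 67.0%, the Platform team 55/100 = 55.0% → Team Alpha
P2: Team Alpha 137/230 = 59.6%, the Platform team 279/615 = 45.4% → Team Alpha
P1: Team Alpha 54/227 = 23.8%, the Platform team 51/174 = 29.3% → the Platform team
Overall: Team Alpha 489/2258 = 21.7%, the Platform team 694/2377 = 29.2% → the Platform team
(Neither sweeps every ticket group, but the Platform team has the higher pooled rate.)

the Platform team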